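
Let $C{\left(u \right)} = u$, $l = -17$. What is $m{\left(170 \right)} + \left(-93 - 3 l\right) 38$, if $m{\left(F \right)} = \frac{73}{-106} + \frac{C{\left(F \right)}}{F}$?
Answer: $- \frac{169143}{106} \approx -1595.7$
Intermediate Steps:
$m{\left(F \right)} = \frac{33}{106}$ ($m{\left(F \right)} = \frac{73}{-106} + \frac{F}{F} = 73 \left(- \frac{1}{106}\right) + 1 = - \frac{73}{106} + 1 = \frac{33}{106}$)
$m{\left(170 \right)} + \left(-93 - 3 l\right) 38 = \frac{33}{106} + \left(-93 - -51\right) 38 = \frac{33}{106} + \left(-93 + 51\right) 38 = \frac{33}{106} - 1596 = - \frac{169143}{106}$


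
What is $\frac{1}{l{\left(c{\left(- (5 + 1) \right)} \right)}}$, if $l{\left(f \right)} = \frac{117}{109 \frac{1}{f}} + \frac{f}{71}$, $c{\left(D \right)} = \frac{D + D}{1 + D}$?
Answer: $\frac{38695}{100992} \approx 0.38315$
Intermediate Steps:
$c{\left(D \right)} = \frac{2 D}{1 + D}$
$l{\left(f \right)} = \frac{8416 f}{7739}$ ($l{\left(f \right)} = 117 \frac{f}{109} + f \frac{1}{71} = \frac{117 f}{109} + \frac{f}{71} = \frac{8416 f}{7739}$)
$\frac{1}{l{\left(c{\left(- (5 + 1) \right)} \right)}} = \frac{1}{\frac{8416}{7739} \frac{2 \left(- (5 + 1)\right)}{1 - \left(5 + 1\right)}} = \frac{1}{\frac{8416}{7739} \frac{2 \left(\left(-1\right) 6\right)}{1 - 6}} = \frac{1}{\frac{8416}{7739} \cdot 2 \left(-6\right) \frac{1}{1 - 6}} = \frac{1}{\frac{8416}{7739} \cdot 2 \left(-6\right) \frac{1}{-5}} = \frac{1}{\frac{8416}{7739} \cdot 2 \left(-6\right) \left(- \frac{1}{5}\right)} = \frac{1}{\frac{8416}{7739} \cdot \frac{12}{5}} = \frac{1}{\frac{100992}{38695}} = \frac{38695}{100992}$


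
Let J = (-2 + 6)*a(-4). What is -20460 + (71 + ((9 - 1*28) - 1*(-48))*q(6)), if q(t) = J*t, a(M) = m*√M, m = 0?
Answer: -20389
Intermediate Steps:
a(M) = 0 (a(M) = 0*√M = 0)
J = 0 (J = (-2 + 6)*0 = 4*0 = 0)
q(t) = 0 (q(t) = 0*t = 0)
-20460 + (71 + ((9 - 1*28) - 1*(-48))*q(6)) = -20460 + (71 + ((9 - 1*28) - 1*(-48))*0) = -20460 + (71 + ((9 - 28) + 48)*0) = -20460 + (71 + (-19 + 48)*0) = -20460 + (71 + 29*0) = -20460 + (71 + 0) = -20460 + 71 = -20389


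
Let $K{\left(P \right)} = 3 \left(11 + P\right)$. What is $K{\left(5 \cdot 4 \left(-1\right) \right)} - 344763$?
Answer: $-344790$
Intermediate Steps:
$K{\left(P \right)} = 33 + 3 P$
$K{\left(5 \cdot 4 \left(-1\right) \right)} - 344763 = \left(33 + 3 \cdot 5 \cdot 4 \left(-1\right)\right) - 344763 = \left(33 + 3 \cdot 20 \left(-1\right)\right) - 344763 = \left(33 + 3 \left(-20\right)\right) - 344763 = \left(33 - 60\right) - 344763 = -27 - 344763 = -344790$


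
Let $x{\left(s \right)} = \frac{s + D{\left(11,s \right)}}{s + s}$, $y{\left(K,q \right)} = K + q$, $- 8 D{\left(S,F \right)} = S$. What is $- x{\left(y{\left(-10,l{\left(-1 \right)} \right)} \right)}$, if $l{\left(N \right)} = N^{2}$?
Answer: $- \frac{83}{144} \approx -0.57639$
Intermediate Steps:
$D{\left(S,F \right)} = - \frac{S}{8}$
$x{\left(s \right)} = \frac{- \frac{11}{8} + s}{2 s}$ ($x{\left(s \right)} = \frac{s - \frac{11}{8}}{s + s} = \frac{s - \frac{11}{8}}{2 s} = \left(- \frac{11}{8} + s\right) \frac{1}{2 s} = \frac{- \frac{11}{8} + s}{2 s}$)
$- x{\left(y{\left(-10,l{\left(-1 \right)} \right)} \right)} = - \frac{-11 + 8 \left(-10 + \left(-1\right)^{2}\right)}{16 \left(-10 + \left(-1\right)^{2}\right)} = - \frac{-11 + 8 \left(-10 + 1\right)}{16 \left(-10 + 1\right)} = - \frac{-11 + 8 \left(-9\right)}{16 \left(-9\right)} = - \frac{\left(-1\right) \left(-11 - 72\right)}{16 \cdot 9} = - \frac{\left(-1\right) \left(-83\right)}{16 \cdot 9} = \left(-1\right) \frac{83}{144} = - \frac{83}{144}$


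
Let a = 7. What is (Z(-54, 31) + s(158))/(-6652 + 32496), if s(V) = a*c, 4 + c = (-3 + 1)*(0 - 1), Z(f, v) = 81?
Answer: 67/25844 ≈ 0.0025925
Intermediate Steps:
c = -2 (c = -4 + (-3 + 1)*(0 - 1) = -4 - 2*(-1) = -4 + 2 = -2)
s(V) = -14 (s(V) = 7*(-2) = -14)
(Z(-54, 31) + s(158))/(-6652 + 32496) = (81 - 14)/(-6652 + 32496) = 67/25844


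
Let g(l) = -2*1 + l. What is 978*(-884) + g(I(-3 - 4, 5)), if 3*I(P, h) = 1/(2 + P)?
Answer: -12968311/15 ≈ -8.6455e+5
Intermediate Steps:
I(P, h) = 1/(3*(2 + P))
g(l) = -2 + l
978*(-884) + g(I(-3 - 4, 5)) = 978*(-884) + (-2 + 1/(3*(2 + (-3 - 4)))) = -864552 + (-2 + 1/(3*(2 - 7))) = -864552 + (-2 + (⅓)/(-5)) = -864552 + (-2 + (⅓)*(-⅕)) = -864552 + (-2 - 1/15) = -864552 - 31/15 = -12968311/15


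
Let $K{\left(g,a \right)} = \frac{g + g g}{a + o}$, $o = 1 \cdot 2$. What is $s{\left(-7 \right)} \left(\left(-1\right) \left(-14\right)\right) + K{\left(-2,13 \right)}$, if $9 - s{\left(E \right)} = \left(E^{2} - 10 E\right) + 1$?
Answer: $- \frac{23308}{15} \approx -1553.9$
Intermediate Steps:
$o = 2$
$s{\left(E \right)} = 8 - E^{2} + 10 E$ ($s{\left(E \right)} = 9 - \left(\left(E^{2} - 10 E\right) + 1\right) = 9 - \left(1 + E^{2} - 10 E\right) = 8 - E^{2} + 10 E$)
$K{\left(g,a \right)} = \frac{g + g^{2}}{2 + a}$ ($K{\left(g,a \right)} = \frac{g + g g}{a + 2} = \frac{g + g^{2}}{2 + a}$)
$s{\left(-7 \right)} \left(\left(-1\right) \left(-14\right)\right) + K{\left(-2,13 \right)} = \left(8 - \left(-7\right)^{2} + 10 \left(-7\right)\right) \left(\left(-1\right) \left(-14\right)\right) - \frac{2 \left(1 - 2\right)}{2 + 13} = \left(8 - 49 - 70\right) 14 - 2 \cdot \frac{1}{15} \left(-1\right) = \left(8 - 49 - 70\right) 14 - \frac{2}{15} \left(-1\right) = \left(-111\right) 14 + \frac{2}{15} = -1554 + \frac{2}{15} = - \frac{23308}{15}$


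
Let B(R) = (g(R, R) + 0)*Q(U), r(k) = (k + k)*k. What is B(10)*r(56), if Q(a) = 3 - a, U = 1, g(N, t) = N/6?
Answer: 62720/3 ≈ 20907.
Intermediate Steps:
g(N, t) = N/6 (g(N, t) = N*(⅙) = N/6)
r(k) = 2*k² (r(k) = (2*k)*k = 2*k²)
B(R) = R/3 (B(R) = (R/6 + 0)*(3 - 1*1) = (R/6)*(3 - 1) = (R/6)*2 = R/3)
B(10)*r(56) = ((⅓)*10)*(2*56²) = 10*(2*3136)/3 = (10/3)*6272 = 62720/3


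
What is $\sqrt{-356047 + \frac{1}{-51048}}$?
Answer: $\frac{i \sqrt{25772840930426}}{8508} \approx 596.7 i$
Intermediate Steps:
$\sqrt{-356047 + \frac{1}{-51048}} = \sqrt{-356047 - \frac{1}{51048}} = \sqrt{- \frac{18175487257}{51048}} = \frac{i \sqrt{25772840930426}}{8508}$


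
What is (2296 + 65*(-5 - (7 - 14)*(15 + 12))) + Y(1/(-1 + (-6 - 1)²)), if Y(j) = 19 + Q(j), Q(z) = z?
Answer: 685201/48 ≈ 14275.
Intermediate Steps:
Y(j) = 19 + j
(2296 + 65*(-5 - (7 - 14)*(15 + 12))) + Y(1/(-1 + (-6 - 1)²)) = (2296 + 65*(-5 - (7 - 14)*(15 + 12))) + (19 + 1/(-1 + (-6 - 1)²)) = (2296 + 65*(-5 - (-7)*27)) + (19 + 1/(-1 + (-7)²)) = (2296 + 65*(-5 - 1*(-189))) + (19 + 1/(-1 + 49)) = (2296 + 65*(-5 + 189)) + (19 + 1/48) = (2296 + 65*184) + (19 + 1/48) = (2296 + 11960) + 913/48 = 14256 + 913/48 = 685201/48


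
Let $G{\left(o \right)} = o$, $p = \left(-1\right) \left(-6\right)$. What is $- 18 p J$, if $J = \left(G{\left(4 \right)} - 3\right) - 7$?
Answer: $648$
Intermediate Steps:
$p = 6$
$J = -6$ ($J = \left(4 - 3\right) - 7 = 1 - 7 = -6$)
$- 18 p J = \left(-18\right) 6 \left(-6\right) = \left(-108\right) \left(-6\right) = 648$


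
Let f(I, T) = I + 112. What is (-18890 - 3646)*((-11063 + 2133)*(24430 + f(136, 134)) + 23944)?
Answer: 4965821031456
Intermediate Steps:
f(I, T) = 112 + I
(-18890 - 3646)*((-11063 + 2133)*(24430 + f(136, 134)) + 23944) = (-18890 - 3646)*((-11063 + 2133)*(24430 + (112 + 136)) + 23944) = -22536*(-8930*(24430 + 248) + 23944) = -22536*(-8930*24678 + 23944) = -22536*(-220374540 + 23944) = -22536*(-220350596) = 4965821031456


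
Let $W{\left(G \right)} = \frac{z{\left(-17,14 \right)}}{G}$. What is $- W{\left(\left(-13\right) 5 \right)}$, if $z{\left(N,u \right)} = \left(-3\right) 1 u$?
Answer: $- \frac{42}{65} \approx -0.64615$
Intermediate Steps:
$z{\left(N,u \right)} = - 3 u$
$W{\left(G \right)} = - \frac{42}{G}$ ($W{\left(G \right)} = \frac{\left(-3\right) 14}{G} = - \frac{42}{G}$)
$- W{\left(\left(-13\right) 5 \right)} = - \frac{-42}{\left(-13\right) 5} = - \frac{-42}{-65} = - \frac{\left(-42\right) \left(-1\right)}{65} = \left(-1\right) \frac{42}{65} = - \frac{42}{65}$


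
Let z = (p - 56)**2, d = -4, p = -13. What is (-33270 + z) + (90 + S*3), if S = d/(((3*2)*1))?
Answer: -28421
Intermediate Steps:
z = 4761 (z = (-13 - 56)**2 = (-69)**2 = 4761)
S = -2/3 (S = -4/((3*2)*1) = -4/(6*1) = -4/6 = -4*1/6 = -2/3 ≈ -0.66667)
(-33270 + z) + (90 + S*3) = (-33270 + 4761) + (90 - 2/3*3) = -28509 + (90 - 2) = -28509 + 88 = -28421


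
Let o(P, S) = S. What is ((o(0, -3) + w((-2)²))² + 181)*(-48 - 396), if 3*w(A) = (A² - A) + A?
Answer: -248344/3 ≈ -82781.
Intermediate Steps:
w(A) = A²/3 (w(A) = ((A² - A) + A)/3 = A²/3)
((o(0, -3) + w((-2)²))² + 181)*(-48 - 396) = ((-3 + ((-2)²)²/3)² + 181)*(-48 - 396) = ((-3 + (⅓)*4²)² + 181)*(-444) = ((-3 + (⅓)*16)² + 181)*(-444) = ((-3 + 16/3)² + 181)*(-444) = ((7/3)² + 181)*(-444) = (49/9 + 181)*(-444) = (1678/9)*(-444) = -248344/3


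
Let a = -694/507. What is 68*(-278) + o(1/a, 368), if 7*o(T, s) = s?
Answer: -131960/7 ≈ -18851.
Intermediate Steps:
a = -694/507 (a = -694*1/507 = -694/507 ≈ -1.3688)
o(T, s) = s/7
68*(-278) + o(1/a, 368) = 68*(-278) + (⅐)*368 = -18904 + 368/7 = -131960/7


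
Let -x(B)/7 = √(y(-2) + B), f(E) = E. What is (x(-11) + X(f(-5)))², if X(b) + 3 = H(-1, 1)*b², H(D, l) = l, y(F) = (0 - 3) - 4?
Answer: (-22 + 21*I*√2)² ≈ -398.0 - 1306.7*I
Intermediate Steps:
y(F) = -7 (y(F) = -3 - 4 = -7)
x(B) = -7*√(-7 + B)
X(b) = -3 + b² (X(b) = -3 + 1*b² = -3 + b²)
(x(-11) + X(f(-5)))² = (-7*√(-7 - 11) + (-3 + (-5)²))² = (-21*I*√2 + (-3 + 25))² = (-21*I*√2 + 22)² = (22 - 21*I*√2)²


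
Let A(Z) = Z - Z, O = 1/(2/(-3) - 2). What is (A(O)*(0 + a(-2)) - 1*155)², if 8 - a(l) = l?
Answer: 24025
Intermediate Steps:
O = -3/8 (O = 1/(2*(-⅓) - 2) = 1/(-⅔ - 2) = 1/(-8/3) = -3/8 ≈ -0.37500)
A(Z) = 0
a(l) = 8 - l
(A(O)*(0 + a(-2)) - 1*155)² = (0*(0 + (8 - 1*(-2))) - 1*155)² = (0*(0 + (8 + 2)) - 155)² = (0*(0 + 10) - 155)² = (0*10 - 155)² = (0 - 155)² = (-155)² = 24025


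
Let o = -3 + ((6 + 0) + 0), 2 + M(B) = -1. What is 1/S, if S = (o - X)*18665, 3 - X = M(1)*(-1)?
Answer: 1/55995 ≈ 1.7859e-5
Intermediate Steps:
M(B) = -3 (M(B) = -2 - 1 = -3)
X = 0 (X = 3 - (-3)*(-1) = 3 - 1*3 = 3 - 3 = 0)
o = 3 (o = -3 + (6 + 0) = -3 + 6 = 3)
S = 55995 (S = (3 - 1*0)*18665 = (3 + 0)*18665 = 3*18665 = 55995)
1/S = 1/55995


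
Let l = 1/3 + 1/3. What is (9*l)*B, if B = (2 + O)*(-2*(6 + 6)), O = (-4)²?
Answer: -2592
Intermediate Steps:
O = 16
l = ⅔ (l = 1*(⅓) + 1*(⅓) = ⅓ + ⅓ = ⅔ ≈ 0.66667)
B = -432 (B = (2 + 16)*(-2*(6 + 6)) = 18*(-2*12) = 18*(-24) = -432)
(9*l)*B = (9*(⅔))*(-432) = 6*(-432) = -2592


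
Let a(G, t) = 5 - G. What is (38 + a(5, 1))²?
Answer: 1444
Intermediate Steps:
(38 + a(5, 1))² = (38 + (5 - 1*5))² = (38 + (5 - 5))² = (38 + 0)² = 38² = 1444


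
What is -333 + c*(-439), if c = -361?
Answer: 158146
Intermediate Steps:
-333 + c*(-439) = -333 - 361*(-439) = -333 + 158479 = 158146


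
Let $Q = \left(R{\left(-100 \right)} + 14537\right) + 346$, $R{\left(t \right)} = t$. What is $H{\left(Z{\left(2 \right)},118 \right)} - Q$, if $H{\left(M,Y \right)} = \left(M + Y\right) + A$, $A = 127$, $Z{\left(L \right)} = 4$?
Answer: $-14534$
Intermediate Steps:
$H{\left(M,Y \right)} = 127 + M + Y$ ($H{\left(M,Y \right)} = \left(M + Y\right) + 127 = 127 + M + Y$)
$Q = 14783$ ($Q = \left(-100 + 14537\right) + 346 = 14437 + 346 = 14783$)
$H{\left(Z{\left(2 \right)},118 \right)} - Q = \left(127 + 4 + 118\right) - 14783 = 249 - 14783 = -14534$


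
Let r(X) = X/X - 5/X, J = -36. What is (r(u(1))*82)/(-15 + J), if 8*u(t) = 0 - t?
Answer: -3362/51 ≈ -65.922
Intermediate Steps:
u(t) = -t/8 (u(t) = (0 - t)/8 = (-t)/8 = -t/8)
r(X) = 1 - 5/X
(r(u(1))*82)/(-15 + J) = (((-5 - 1/8*1)/((-1/8*1)))*82)/(-15 - 36) = (((-5 - 1/8)/(-1/8))*82)/(-51) = (-8*(-41/8)*82)*(-1/51) = (41*82)*(-1/51) = 3362*(-1/51) = -3362/51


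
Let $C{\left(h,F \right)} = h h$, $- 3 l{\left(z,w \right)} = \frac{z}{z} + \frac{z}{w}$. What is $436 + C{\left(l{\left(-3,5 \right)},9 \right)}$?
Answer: $\frac{98104}{225} \approx 436.02$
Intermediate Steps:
$l{\left(z,w \right)} = - \frac{1}{3} - \frac{z}{3 w}$ ($l{\left(z,w \right)} = - \frac{\frac{z}{z} + \frac{z}{w}}{3} = - \frac{1 + \frac{z}{w}}{3} = - \frac{1}{3} - \frac{z}{3 w}$)
$C{\left(h,F \right)} = h^{2}$
$436 + C{\left(l{\left(-3,5 \right)},9 \right)} = 436 + \left(\frac{\left(-1\right) 5 - -3}{3 \cdot 5}\right)^{2} = 436 + \left(\frac{1}{3} \cdot \frac{1}{5} \left(-5 + 3\right)\right)^{2} = 436 + \left(\frac{1}{3} \cdot \frac{1}{5} \left(-2\right)\right)^{2} = 436 + \left(- \frac{2}{15}\right)^{2} = 436 + \frac{4}{225} = \frac{98104}{225}$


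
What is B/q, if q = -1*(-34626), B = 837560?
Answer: 418780/17313 ≈ 24.189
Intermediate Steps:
q = 34626
B/q = 837560/34626 = 837560*(1/34626) = 418780/17313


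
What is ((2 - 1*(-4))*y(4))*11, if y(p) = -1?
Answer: -66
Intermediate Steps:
((2 - 1*(-4))*y(4))*11 = ((2 - 1*(-4))*(-1))*11 = ((2 + 4)*(-1))*11 = (6*(-1))*11 = -6*11 = -66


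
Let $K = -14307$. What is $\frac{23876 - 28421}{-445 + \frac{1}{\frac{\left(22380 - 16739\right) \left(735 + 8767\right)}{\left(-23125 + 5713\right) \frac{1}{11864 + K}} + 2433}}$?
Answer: $\frac{297672670260495}{29145068916689} \approx 10.213$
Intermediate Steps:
$\frac{23876 - 28421}{-445 + \frac{1}{\frac{\left(22380 - 16739\right) \left(735 + 8767\right)}{\left(-23125 + 5713\right) \frac{1}{11864 + K}} + 2433}} = \frac{23876 - 28421}{-445 + \frac{1}{\frac{\left(22380 - 16739\right) \left(735 + 8767\right)}{\left(-23125 + 5713\right) \frac{1}{11864 - 14307}} + 2433}} = - \frac{4545}{-445 + \frac{1}{\frac{5641 \cdot 9502}{\left(-17412\right) \frac{1}{-2443}} + 2433}} = - \frac{4545}{-445 + \frac{1}{\frac{53600782}{\left(-17412\right) \left(- \frac{1}{2443}\right)} + 2433}} = - \frac{4545}{-445 + \frac{1}{\frac{53600782}{\frac{17412}{2443}} + 2433}} = - \frac{4545}{-445 + \frac{1}{53600782 \cdot \frac{2443}{17412} + 2433}} = - \frac{4545}{-445 + \frac{1}{\frac{65473355213}{8706} + 2433}} = - \frac{4545}{-445 + \frac{1}{\frac{65494536911}{8706}}} = - \frac{4545}{-445 + \frac{8706}{65494536911}} = - \frac{4545}{- \frac{29145068916689}{65494536911}} = \left(-4545\right) \left(- \frac{65494536911}{29145068916689}\right) = \frac{297672670260495}{29145068916689}$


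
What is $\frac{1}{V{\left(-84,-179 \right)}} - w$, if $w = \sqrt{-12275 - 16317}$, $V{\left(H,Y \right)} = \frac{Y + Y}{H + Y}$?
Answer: $\frac{263}{358} - 4 i \sqrt{1787} \approx 0.73464 - 169.09 i$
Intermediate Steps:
$V{\left(H,Y \right)} = \frac{2 Y}{H + Y}$
$w = 4 i \sqrt{1787}$ ($w = \sqrt{-28592} = 4 i \sqrt{1787} \approx 169.09 i$)
$\frac{1}{V{\left(-84,-179 \right)}} - w = \frac{1}{2 \left(-179\right) \frac{1}{-84 - 179}} - 4 i \sqrt{1787} = \frac{1}{2 \left(-179\right) \frac{1}{-263}} - 4 i \sqrt{1787} = \frac{1}{2 \left(-179\right) \left(- \frac{1}{263}\right)} - 4 i \sqrt{1787} = \frac{1}{\frac{358}{263}} - 4 i \sqrt{1787} = \frac{263}{358} - 4 i \sqrt{1787}$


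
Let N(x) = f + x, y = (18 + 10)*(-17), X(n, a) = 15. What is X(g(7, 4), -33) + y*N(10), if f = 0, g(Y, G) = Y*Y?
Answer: -4745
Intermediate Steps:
g(Y, G) = Y²
y = -476 (y = 28*(-17) = -476)
N(x) = x (N(x) = 0 + x = x)
X(g(7, 4), -33) + y*N(10) = 15 - 476*10 = 15 - 4760 = -4745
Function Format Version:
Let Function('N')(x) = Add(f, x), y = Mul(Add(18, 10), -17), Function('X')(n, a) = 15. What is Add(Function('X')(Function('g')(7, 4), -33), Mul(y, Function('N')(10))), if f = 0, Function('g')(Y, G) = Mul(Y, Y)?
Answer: -4745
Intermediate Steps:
Function('g')(Y, G) = Pow(Y, 2)
y = -476 (y = Mul(28, -17) = -476)
Function('N')(x) = x (Function('N')(x) = Add(0, x) = x)
Add(Function('X')(Function('g')(7, 4), -33), Mul(y, Function('N')(10))) = Add(15, Mul(-476, 10)) = Add(15, -4760) = -4745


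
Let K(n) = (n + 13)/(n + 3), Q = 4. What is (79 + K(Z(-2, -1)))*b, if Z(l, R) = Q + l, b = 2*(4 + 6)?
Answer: 1640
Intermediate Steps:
b = 20 (b = 2*10 = 20)
Z(l, R) = 4 + l
K(n) = (13 + n)/(3 + n)
(79 + K(Z(-2, -1)))*b = (79 + (13 + (4 - 2))/(3 + (4 - 2)))*20 = (79 + (13 + 2)/(3 + 2))*20 = (79 + 15/5)*20 = (79 + (⅕)*15)*20 = (79 + 3)*20 = 82*20 = 1640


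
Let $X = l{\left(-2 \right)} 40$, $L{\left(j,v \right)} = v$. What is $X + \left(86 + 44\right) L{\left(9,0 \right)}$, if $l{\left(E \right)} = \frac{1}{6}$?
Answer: $\frac{20}{3} \approx 6.6667$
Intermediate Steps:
$l{\left(E \right)} = \frac{1}{6}$
$X = \frac{20}{3}$ ($X = \frac{1}{6} \cdot 40 = \frac{20}{3} \approx 6.6667$)
$X + \left(86 + 44\right) L{\left(9,0 \right)} = \frac{20}{3} + \left(86 + 44\right) 0 = \frac{20}{3} + 130 \cdot 0 = \frac{20}{3} + 0 = \frac{20}{3}$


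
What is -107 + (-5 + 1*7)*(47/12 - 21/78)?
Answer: -7777/78 ≈ -99.705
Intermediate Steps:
-107 + (-5 + 1*7)*(47/12 - 21/78) = -107 + (-5 + 7)*(47*(1/12) - 21*1/78) = -107 + 2*(47/12 - 7/26) = -107 + 2*(569/156) = -107 + 569/78 = -7777/78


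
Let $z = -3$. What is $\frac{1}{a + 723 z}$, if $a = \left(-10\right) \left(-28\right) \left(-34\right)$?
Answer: $- \frac{1}{11689} \approx -8.555 \cdot 10^{-5}$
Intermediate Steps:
$a = -9520$ ($a = 280 \left(-34\right) = -9520$)
$\frac{1}{a + 723 z} = \frac{1}{-9520 + 723 \left(-3\right)} = \frac{1}{-9520 - 2169} = \frac{1}{-11689} = - \frac{1}{11689}$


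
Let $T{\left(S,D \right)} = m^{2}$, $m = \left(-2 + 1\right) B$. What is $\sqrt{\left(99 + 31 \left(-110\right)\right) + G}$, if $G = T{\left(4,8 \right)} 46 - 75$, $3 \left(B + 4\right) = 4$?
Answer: $\frac{i \sqrt{27530}}{3} \approx 55.307 i$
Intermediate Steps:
$B = - \frac{8}{3}$ ($B = -4 + \frac{1}{3} \cdot 4 = -4 + \frac{4}{3} = - \frac{8}{3} \approx -2.6667$)
$m = \frac{8}{3}$ ($m = \left(-2 + 1\right) \left(- \frac{8}{3}\right) = \left(-1\right) \left(- \frac{8}{3}\right) = \frac{8}{3} \approx 2.6667$)
$T{\left(S,D \right)} = \frac{64}{9}$ ($T{\left(S,D \right)} = \left(\frac{8}{3}\right)^{2} = \frac{64}{9}$)
$G = \frac{2269}{9}$ ($G = \frac{64}{9} \cdot 46 - 75 = \frac{2944}{9} - 75 = \frac{2269}{9} \approx 252.11$)
$\sqrt{\left(99 + 31 \left(-110\right)\right) + G} = \sqrt{\left(99 + 31 \left(-110\right)\right) + \frac{2269}{9}} = \sqrt{\left(99 - 3410\right) + \frac{2269}{9}} = \sqrt{-3311 + \frac{2269}{9}} = \sqrt{- \frac{27530}{9}} = \frac{i \sqrt{27530}}{3}$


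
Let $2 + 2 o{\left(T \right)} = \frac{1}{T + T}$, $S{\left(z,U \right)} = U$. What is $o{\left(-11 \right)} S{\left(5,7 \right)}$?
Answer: $- \frac{315}{44} \approx -7.1591$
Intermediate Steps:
$o{\left(T \right)} = -1 + \frac{1}{4 T}$ ($o{\left(T \right)} = -1 + \frac{1}{2 \left(T + T\right)} = -1 + \frac{1}{2 \cdot 2 T} = -1 + \frac{\frac{1}{2} \frac{1}{T}}{2} = -1 + \frac{1}{4 T}$)
$o{\left(-11 \right)} S{\left(5,7 \right)} = \frac{\frac{1}{4} - -11}{-11} \cdot 7 = - \frac{\frac{1}{4} + 11}{11} \cdot 7 = \left(- \frac{1}{11}\right) \frac{45}{4} \cdot 7 = \left(- \frac{45}{44}\right) 7 = - \frac{315}{44}$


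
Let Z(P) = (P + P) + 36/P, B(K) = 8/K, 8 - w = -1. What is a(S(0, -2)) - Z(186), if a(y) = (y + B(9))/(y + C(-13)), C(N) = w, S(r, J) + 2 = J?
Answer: -520078/1395 ≈ -372.82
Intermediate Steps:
w = 9 (w = 8 - 1*(-1) = 8 + 1 = 9)
S(r, J) = -2 + J
C(N) = 9
Z(P) = 2*P + 36/P
a(y) = (8/9 + y)/(9 + y) (a(y) = (y + 8/9)/(y + 9) = (y + 8*(1/9))/(9 + y) = (y + 8/9)/(9 + y) = (8/9 + y)/(9 + y))
a(S(0, -2)) - Z(186) = (8/9 + (-2 - 2))/(9 + (-2 - 2)) - (2*186 + 36/186) = (8/9 - 4)/(9 - 4) - (372 + 36*(1/186)) = -28/9/5 - (372 + 6/31) = (1/5)*(-28/9) - 1*11538/31 = -28/45 - 11538/31 = -520078/1395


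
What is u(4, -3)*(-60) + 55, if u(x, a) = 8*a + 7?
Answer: 1075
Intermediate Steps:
u(x, a) = 7 + 8*a
u(4, -3)*(-60) + 55 = (7 + 8*(-3))*(-60) + 55 = (7 - 24)*(-60) + 55 = -17*(-60) + 55 = 1020 + 55 = 1075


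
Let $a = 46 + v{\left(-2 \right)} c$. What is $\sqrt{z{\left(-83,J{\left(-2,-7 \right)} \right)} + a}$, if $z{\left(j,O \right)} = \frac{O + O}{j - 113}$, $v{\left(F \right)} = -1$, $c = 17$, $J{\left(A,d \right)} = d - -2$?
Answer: $\frac{\sqrt{5694}}{14} \approx 5.3899$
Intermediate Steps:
$J{\left(A,d \right)} = 2 + d$ ($J{\left(A,d \right)} = d + 2 = 2 + d$)
$z{\left(j,O \right)} = \frac{2 O}{-113 + j}$
$a = 29$ ($a = 46 - 17 = 29$)
$\sqrt{z{\left(-83,J{\left(-2,-7 \right)} \right)} + a} = \sqrt{\frac{2 \left(2 - 7\right)}{-113 - 83} + 29} = \sqrt{2 \left(-5\right) \frac{1}{-196} + 29} = \sqrt{2 \left(-5\right) \left(- \frac{1}{196}\right) + 29} = \sqrt{\frac{5}{98} + 29} = \sqrt{\frac{2847}{98}} = \frac{\sqrt{5694}}{14}$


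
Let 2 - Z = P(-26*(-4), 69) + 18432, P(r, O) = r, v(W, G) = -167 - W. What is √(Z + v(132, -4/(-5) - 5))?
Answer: I*√18833 ≈ 137.23*I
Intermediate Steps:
Z = -18534 (Z = 2 - (-26*(-4) + 18432) = 2 - (104 + 18432) = 2 - 1*18536 = 2 - 18536 = -18534)
√(Z + v(132, -4/(-5) - 5)) = √(-18534 + (-167 - 1*132)) = √(-18534 + (-167 - 132)) = √(-18534 - 299) = √(-18833) = I*√18833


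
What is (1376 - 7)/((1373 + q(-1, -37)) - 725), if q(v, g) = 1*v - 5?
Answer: 1369/642 ≈ 2.1324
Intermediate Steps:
q(v, g) = -5 + v (q(v, g) = v - 5 = -5 + v)
(1376 - 7)/((1373 + q(-1, -37)) - 725) = (1376 - 7)/((1373 + (-5 - 1)) - 725) = 1369/((1373 - 6) - 725) = 1369/(1367 - 725) = 1369/642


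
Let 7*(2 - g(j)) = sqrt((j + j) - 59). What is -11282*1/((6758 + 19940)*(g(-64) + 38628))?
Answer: -1525382810/139442830723309 - 5641*I*sqrt(187)/139442830723309 ≈ -1.0939e-5 - 5.532e-10*I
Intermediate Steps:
g(j) = 2 - sqrt(-59 + 2*j)/7 (g(j) = 2 - sqrt((j + j) - 59)/7 = 2 - sqrt(2*j - 59)/7 = 2 - sqrt(-59 + 2*j)/7)
-11282*1/((6758 + 19940)*(g(-64) + 38628)) = -11282*1/((6758 + 19940)*((2 - sqrt(-59 + 2*(-64))/7) + 38628)) = -11282*1/(26698*((2 - sqrt(-59 - 128)/7) + 38628)) = -11282*1/(26698*((2 - I*sqrt(187)/7) + 38628)) = -11282*1/(26698*(38630 - I*sqrt(187)/7)) = -11282/(1031343740 - 3814*I*sqrt(187))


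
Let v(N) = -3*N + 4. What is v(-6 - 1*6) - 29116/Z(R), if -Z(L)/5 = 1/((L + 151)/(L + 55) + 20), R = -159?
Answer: 7601876/65 ≈ 1.1695e+5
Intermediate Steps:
Z(L) = -5/(20 + (151 + L)/(55 + L)) (Z(L) = -5/((L + 151)/(L + 55) + 20) = -5/((151 + L)/(55 + L) + 20) = -5/(20 + (151 + L)/(55 + L)))
v(N) = 4 - 3*N
v(-6 - 1*6) - 29116/Z(R) = (4 - 3*(-6 - 1*6)) - 29116/(5*(-55 - 1*(-159))/(3*(417 + 7*(-159)))) = (4 - 3*(-6 - 6)) - 29116/(5*(-55 + 159)/(3*(417 - 1113))) = (4 - 3*(-12)) - 29116/((5/3)*104/(-696)) = (4 + 36) - 29116/((5/3)*(-1/696)*104) = 40 - 29116/(-65/261) = 40 - 29116*(-261)/65 = 40 - 1*(-7599276/65) = 40 + 7599276/65 = 7601876/65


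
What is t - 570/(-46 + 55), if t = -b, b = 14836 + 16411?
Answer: -93931/3 ≈ -31310.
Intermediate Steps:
b = 31247
t = -31247 (t = -1*31247 = -31247)
t - 570/(-46 + 55) = -31247 - 570/(-46 + 55) = -31247 - 570/9 = -31247 - 1*190/3 = -31247 - 190/3 = -93931/3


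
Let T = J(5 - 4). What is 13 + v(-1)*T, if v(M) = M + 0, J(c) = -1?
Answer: 14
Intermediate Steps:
T = -1
v(M) = M
13 + v(-1)*T = 13 - 1*(-1) = 13 + 1 = 14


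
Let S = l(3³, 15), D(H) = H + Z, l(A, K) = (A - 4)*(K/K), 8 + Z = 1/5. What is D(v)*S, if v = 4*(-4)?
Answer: -2737/5 ≈ -547.40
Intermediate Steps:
Z = -39/5 (Z = -8 + 1/5 = -8 + ⅕ = -39/5 ≈ -7.8000)
v = -16
l(A, K) = -4 + A (l(A, K) = (-4 + A)*1 = -4 + A)
D(H) = -39/5 + H (D(H) = H - 39/5 = -39/5 + H)
S = 23 (S = -4 + 3³ = -4 + 27 = 23)
D(v)*S = (-39/5 - 16)*23 = -119/5*23 = -2737/5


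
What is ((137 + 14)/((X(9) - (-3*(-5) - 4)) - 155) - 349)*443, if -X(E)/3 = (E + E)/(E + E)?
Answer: -26195476/169 ≈ -1.5500e+5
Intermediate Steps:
X(E) = -3 (X(E) = -3*(E + E)/(E + E) = -3*2*E/(2*E) = -3*2*E*1/(2*E) = -3*1 = -3)
((137 + 14)/((X(9) - (-3*(-5) - 4)) - 155) - 349)*443 = ((137 + 14)/((-3 - (-3*(-5) - 4)) - 155) - 349)*443 = (151/((-3 - (15 - 4)) - 155) - 349)*443 = (151/((-3 - 1*11) - 155) - 349)*443 = (151/((-3 - 11) - 155) - 349)*443 = (151/(-14 - 155) - 349)*443 = (151/(-169) - 349)*443 = (151*(-1/169) - 349)*443 = (-151/169 - 349)*443 = -59132/169*443 = -26195476/169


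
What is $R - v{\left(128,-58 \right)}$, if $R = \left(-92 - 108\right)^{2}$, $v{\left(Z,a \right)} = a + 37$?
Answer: $40021$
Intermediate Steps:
$v{\left(Z,a \right)} = 37 + a$
$R = 40000$ ($R = \left(-200\right)^{2} = 40000$)
$R - v{\left(128,-58 \right)} = 40000 - \left(37 - 58\right) = 40000 - -21 = 40000 + 21 = 40021$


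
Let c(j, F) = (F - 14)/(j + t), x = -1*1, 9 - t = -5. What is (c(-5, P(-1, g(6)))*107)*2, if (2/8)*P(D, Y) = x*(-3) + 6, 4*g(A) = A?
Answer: 4708/9 ≈ 523.11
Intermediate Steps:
t = 14 (t = 9 - 1*(-5) = 9 + 5 = 14)
g(A) = A/4
x = -1
P(D, Y) = 36 (P(D, Y) = 4*(-1*(-3) + 6) = 4*(3 + 6) = 4*9 = 36)
c(j, F) = (-14 + F)/(14 + j) (c(j, F) = (F - 14)/(j + 14) = (-14 + F)/(14 + j))
(c(-5, P(-1, g(6)))*107)*2 = (((-14 + 36)/(14 - 5))*107)*2 = ((22/9)*107)*2 = (2354/9)*2 = 4708/9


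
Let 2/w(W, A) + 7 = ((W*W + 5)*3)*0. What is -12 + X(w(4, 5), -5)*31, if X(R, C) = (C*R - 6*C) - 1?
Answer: 6519/7 ≈ 931.29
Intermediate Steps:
w(W, A) = -2/7 (w(W, A) = 2/(-7 + ((W*W + 5)*3)*0) = 2/(-7 + ((W² + 5)*3)*0) = 2/(-7 + ((5 + W²)*3)*0) = 2/(-7 + (15 + 3*W²)*0) = 2/(-7 + 0) = 2/(-7) = 2*(-⅐) = -2/7)
X(R, C) = -1 - 6*C + C*R (X(R, C) = (-6*C + C*R) - 1 = -1 - 6*C + C*R)
-12 + X(w(4, 5), -5)*31 = -12 + (-1 - 6*(-5) - 5*(-2/7))*31 = -12 + (-1 + 30 + 10/7)*31 = -12 + (213/7)*31 = -12 + 6603/7 = 6519/7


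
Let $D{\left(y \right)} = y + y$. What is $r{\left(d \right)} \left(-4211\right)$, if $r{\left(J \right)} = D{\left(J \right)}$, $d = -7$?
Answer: $58954$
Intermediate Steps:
$D{\left(y \right)} = 2 y$
$r{\left(J \right)} = 2 J$
$r{\left(d \right)} \left(-4211\right) = 2 \left(-7\right) \left(-4211\right) = \left(-14\right) \left(-4211\right) = 58954$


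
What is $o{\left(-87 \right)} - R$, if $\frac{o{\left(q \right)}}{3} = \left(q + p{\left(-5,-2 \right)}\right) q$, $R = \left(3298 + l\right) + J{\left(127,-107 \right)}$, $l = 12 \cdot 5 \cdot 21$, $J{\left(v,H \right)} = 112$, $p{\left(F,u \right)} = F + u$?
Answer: $19864$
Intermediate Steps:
$l = 1260$ ($l = 60 \cdot 21 = 1260$)
$R = 4670$ ($R = \left(3298 + 1260\right) + 112 = 4558 + 112 = 4670$)
$o{\left(q \right)} = 3 q \left(-7 + q\right)$ ($o{\left(q \right)} = 3 \left(q - 7\right) q = 3 \left(-7 + q\right) q = 3 q \left(-7 + q\right)$)
$o{\left(-87 \right)} - R = 3 \left(-87\right) \left(-7 - 87\right) - 4670 = 3 \left(-87\right) \left(-94\right) - 4670 = 24534 - 4670 = 19864$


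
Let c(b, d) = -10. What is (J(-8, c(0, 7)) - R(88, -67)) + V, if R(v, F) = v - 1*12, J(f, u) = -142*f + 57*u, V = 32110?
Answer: 32600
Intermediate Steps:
R(v, F) = -12 + v (R(v, F) = v - 12 = -12 + v)
(J(-8, c(0, 7)) - R(88, -67)) + V = ((-142*(-8) + 57*(-10)) - (-12 + 88)) + 32110 = ((1136 - 570) - 1*76) + 32110 = (566 - 76) + 32110 = 490 + 32110 = 32600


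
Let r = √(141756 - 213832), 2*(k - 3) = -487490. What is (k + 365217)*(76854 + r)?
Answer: 9335839650 + 242950*I*√18019 ≈ 9.3358e+9 + 3.2612e+7*I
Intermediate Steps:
k = -243742 (k = 3 + (½)*(-487490) = 3 - 243745 = -243742)
r = 2*I*√18019 (r = √(-72076) = 2*I*√18019 ≈ 268.47*I)
(k + 365217)*(76854 + r) = (-243742 + 365217)*(76854 + 2*I*√18019) = 121475*(76854 + 2*I*√18019) = 9335839650 + 242950*I*√18019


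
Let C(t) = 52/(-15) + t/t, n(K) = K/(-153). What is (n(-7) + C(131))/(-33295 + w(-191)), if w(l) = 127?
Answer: 463/6343380 ≈ 7.2989e-5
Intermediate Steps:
n(K) = -K/153 (n(K) = K*(-1/153) = -K/153)
C(t) = -37/15 (C(t) = 52*(-1/15) + 1 = -52/15 + 1 = -37/15)
(n(-7) + C(131))/(-33295 + w(-191)) = (-1/153*(-7) - 37/15)/(-33295 + 127) = (7/153 - 37/15)/(-33168) = -1852/765*(-1/33168) = 463/6343380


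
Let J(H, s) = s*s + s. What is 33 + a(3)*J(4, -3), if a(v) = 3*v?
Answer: 87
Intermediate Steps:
J(H, s) = s + s**2 (J(H, s) = s**2 + s = s + s**2)
33 + a(3)*J(4, -3) = 33 + (3*3)*(-3*(1 - 3)) = 33 + 9*(-3*(-2)) = 33 + 9*6 = 33 + 54 = 87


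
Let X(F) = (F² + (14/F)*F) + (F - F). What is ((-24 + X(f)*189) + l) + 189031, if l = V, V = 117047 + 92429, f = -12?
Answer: 428345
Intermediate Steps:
V = 209476
X(F) = 14 + F² (X(F) = (F² + 14) + 0 = (14 + F²) + 0 = 14 + F²)
l = 209476
((-24 + X(f)*189) + l) + 189031 = ((-24 + (14 + (-12)²)*189) + 209476) + 189031 = ((-24 + (14 + 144)*189) + 209476) + 189031 = ((-24 + 158*189) + 209476) + 189031 = ((-24 + 29862) + 209476) + 189031 = (29838 + 209476) + 189031 = 239314 + 189031 = 428345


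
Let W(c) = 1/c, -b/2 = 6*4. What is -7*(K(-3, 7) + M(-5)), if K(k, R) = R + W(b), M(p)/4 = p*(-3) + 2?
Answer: -25193/48 ≈ -524.85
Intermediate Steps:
M(p) = 8 - 12*p (M(p) = 4*(p*(-3) + 2) = 4*(-3*p + 2) = 4*(2 - 3*p) = 8 - 12*p)
b = -48 (b = -12*4 = -2*24 = -48)
K(k, R) = -1/48 + R (K(k, R) = R + 1/(-48) = R - 1/48 = -1/48 + R)
-7*(K(-3, 7) + M(-5)) = -7*((-1/48 + 7) + (8 - 12*(-5))) = -7*(335/48 + (8 + 60)) = -7*(335/48 + 68) = -7*3599/48 = -25193/48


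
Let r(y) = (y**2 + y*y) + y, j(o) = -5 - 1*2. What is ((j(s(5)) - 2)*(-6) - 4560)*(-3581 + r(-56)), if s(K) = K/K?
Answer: -11873310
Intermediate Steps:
s(K) = 1
j(o) = -7 (j(o) = -5 - 2 = -7)
r(y) = y + 2*y**2 (r(y) = (y**2 + y**2) + y = 2*y**2 + y = y + 2*y**2)
((j(s(5)) - 2)*(-6) - 4560)*(-3581 + r(-56)) = ((-7 - 2)*(-6) - 4560)*(-3581 - 56*(1 + 2*(-56))) = (-9*(-6) - 4560)*(-3581 - 56*(1 - 112)) = (54 - 4560)*(-3581 - 56*(-111)) = -4506*(-3581 + 6216) = -4506*2635 = -11873310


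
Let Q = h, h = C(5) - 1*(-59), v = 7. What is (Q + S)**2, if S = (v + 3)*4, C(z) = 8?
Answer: 11449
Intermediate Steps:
h = 67 (h = 8 - 1*(-59) = 8 + 59 = 67)
S = 40 (S = (7 + 3)*4 = 10*4 = 40)
Q = 67
(Q + S)**2 = (67 + 40)**2 = 107**2 = 11449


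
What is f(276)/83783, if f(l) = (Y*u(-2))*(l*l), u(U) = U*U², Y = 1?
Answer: -609408/83783 ≈ -7.2737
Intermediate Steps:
u(U) = U³
f(l) = -8*l² (f(l) = (1*(-2)³)*(l*l) = (1*(-8))*l² = -8*l²)
f(276)/83783 = -8*276²/83783 = -8*76176*(1/83783) = -609408*1/83783 = -609408/83783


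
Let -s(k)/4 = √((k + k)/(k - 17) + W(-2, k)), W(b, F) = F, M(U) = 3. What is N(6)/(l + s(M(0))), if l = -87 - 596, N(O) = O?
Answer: -28686/3265135 + 72*√14/3265135 ≈ -0.0087030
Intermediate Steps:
s(k) = -4*√(k + 2*k/(-17 + k)) (s(k) = -4*√((k + k)/(k - 17) + k) = -4*√((2*k)/(-17 + k) + k) = -4*√(2*k/(-17 + k) + k) = -4*√(k + 2*k/(-17 + k)))
l = -683
N(6)/(l + s(M(0))) = 6/(-683 - 4*6*√(-1/(-17 + 3))) = 6/(-683 - 4*6*√(-1/(-14))) = 6/(-683 - 4*3*√14/7) = 6/(-683 - 12*√14/7)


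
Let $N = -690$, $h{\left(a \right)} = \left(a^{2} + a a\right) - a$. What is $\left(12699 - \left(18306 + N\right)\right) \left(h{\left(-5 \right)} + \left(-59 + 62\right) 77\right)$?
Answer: $-1406262$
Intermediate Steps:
$h{\left(a \right)} = - a + 2 a^{2}$ ($h{\left(a \right)} = \left(a^{2} + a^{2}\right) - a = 2 a^{2} - a = - a + 2 a^{2}$)
$\left(12699 - \left(18306 + N\right)\right) \left(h{\left(-5 \right)} + \left(-59 + 62\right) 77\right) = \left(12699 - 17616\right) \left(- 5 \left(-1 + 2 \left(-5\right)\right) + \left(-59 + 62\right) 77\right) = \left(12699 + \left(-18306 + 690\right)\right) \left(- 5 \left(-1 - 10\right) + 3 \cdot 77\right) = \left(12699 - 17616\right) \left(\left(-5\right) \left(-11\right) + 231\right) = - 4917 \left(55 + 231\right) = \left(-4917\right) 286 = -1406262$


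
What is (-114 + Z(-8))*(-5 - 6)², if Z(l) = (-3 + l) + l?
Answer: -16093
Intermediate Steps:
Z(l) = -3 + 2*l
(-114 + Z(-8))*(-5 - 6)² = (-114 + (-3 + 2*(-8)))*(-5 - 6)² = (-114 + (-3 - 16))*(-11)² = (-114 - 19)*121 = -133*121 = -16093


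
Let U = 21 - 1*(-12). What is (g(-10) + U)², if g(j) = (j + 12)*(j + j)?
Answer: 49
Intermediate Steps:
U = 33 (U = 21 + 12 = 33)
g(j) = 2*j*(12 + j) (g(j) = (12 + j)*(2*j) = 2*j*(12 + j))
(g(-10) + U)² = (2*(-10)*(12 - 10) + 33)² = (2*(-10)*2 + 33)² = (-40 + 33)² = (-7)² = 49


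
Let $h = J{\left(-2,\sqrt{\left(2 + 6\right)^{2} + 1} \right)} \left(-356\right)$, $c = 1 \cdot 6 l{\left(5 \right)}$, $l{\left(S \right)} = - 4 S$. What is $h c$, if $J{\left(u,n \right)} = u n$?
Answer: $- 85440 \sqrt{65} \approx -6.8884 \cdot 10^{5}$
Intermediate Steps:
$J{\left(u,n \right)} = n u$
$c = -120$ ($c = 1 \cdot 6 \left(\left(-4\right) 5\right) = 6 \left(-20\right) = -120$)
$h = 712 \sqrt{65}$ ($h = \sqrt{\left(2 + 6\right)^{2} + 1} \left(-2\right) \left(-356\right) = \sqrt{8^{2} + 1} \left(-2\right) \left(-356\right) = \sqrt{64 + 1} \left(-2\right) \left(-356\right) = \sqrt{65} \left(-2\right) \left(-356\right) = - 2 \sqrt{65} \left(-356\right) = 712 \sqrt{65} \approx 5740.3$)
$h c = 712 \sqrt{65} \left(-120\right) = - 85440 \sqrt{65}$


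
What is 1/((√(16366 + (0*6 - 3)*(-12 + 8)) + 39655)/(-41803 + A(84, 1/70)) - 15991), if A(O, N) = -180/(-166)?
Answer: -96254256749931853/1539293130396977147757 + 287973397*√16378/3078586260793954295514 ≈ -6.2531e-5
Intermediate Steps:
A(O, N) = 90/83 (A(O, N) = -180*(-1/166) = 90/83)
1/((√(16366 + (0*6 - 3)*(-12 + 8)) + 39655)/(-41803 + A(84, 1/70)) - 15991) = 1/((√(16366 + (0*6 - 3)*(-12 + 8)) + 39655)/(-41803 + 90/83) - 15991) = 1/((√(16366 + (0 - 3)*(-4)) + 39655)/(-3469559/83) - 15991) = 1/((√(16366 - 3*(-4)) + 39655)*(-83/3469559) - 15991) = 1/((√(16366 + 12) + 39655)*(-83/3469559) - 15991) = 1/((√16378 + 39655)*(-83/3469559) - 15991) = 1/((39655 + √16378)*(-83/3469559) - 15991) = 1/((-3291365/3469559 - 83*√16378/3469559) - 15991) = 1/(-55485009334/3469559 - 83*√16378/3469559)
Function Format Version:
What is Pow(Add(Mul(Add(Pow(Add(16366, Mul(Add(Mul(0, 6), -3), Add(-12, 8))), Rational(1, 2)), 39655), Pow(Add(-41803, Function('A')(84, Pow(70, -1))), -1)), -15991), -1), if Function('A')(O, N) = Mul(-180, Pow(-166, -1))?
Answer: Add(Rational(-96254256749931853, 1539293130396977147757), Mul(Rational(287973397, 3078586260793954295514), Pow(16378, Rational(1, 2)))) ≈ -6.2531e-5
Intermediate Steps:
Function('A')(O, N) = Rational(90, 83) (Function('A')(O, N) = Mul(-180, Rational(-1, 166)) = Rational(90, 83))
Pow(Add(Mul(Add(Pow(Add(16366, Mul(Add(Mul(0, 6), -3), Add(-12, 8))), Rational(1, 2)), 39655), Pow(Add(-41803, Function('A')(84, Pow(70, -1))), -1)), -15991), -1) = Pow(Add(Mul(Add(Pow(Add(16366, Mul(Add(Mul(0, 6), -3), Add(-12, 8))), Rational(1, 2)), 39655), Pow(Add(-41803, Rational(90, 83)), -1)), -15991), -1) = Pow(Add(Mul(Add(Pow(Add(16366, Mul(Add(0, -3), -4)), Rational(1, 2)), 39655), Pow(Rational(-3469559, 83), -1)), -15991), -1) = Pow(Add(Mul(Add(Pow(Add(16366, Mul(-3, -4)), Rational(1, 2)), 39655), Rational(-83, 3469559)), -15991), -1) = Pow(Add(Mul(Add(Pow(Add(16366, 12), Rational(1, 2)), 39655), Rational(-83, 3469559)), -15991), -1) = Pow(Add(Mul(Add(Pow(16378, Rational(1, 2)), 39655), Rational(-83, 3469559)), -15991), -1) = Pow(Add(Mul(Add(39655, Pow(16378, Rational(1, 2))), Rational(-83, 3469559)), -15991), -1) = Pow(Add(Add(Rational(-3291365, 3469559), Mul(Rational(-83, 3469559), Pow(16378, Rational(1, 2)))), -15991), -1) = Pow(Add(Rational(-55485009334, 3469559), Mul(Rational(-83, 3469559), Pow(16378, Rational(1, 2)))), -1)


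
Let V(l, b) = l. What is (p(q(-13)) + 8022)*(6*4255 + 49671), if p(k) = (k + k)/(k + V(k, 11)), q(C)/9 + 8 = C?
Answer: 603337623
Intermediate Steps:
q(C) = -72 + 9*C
p(k) = 1 (p(k) = (k + k)/(k + k) = (2*k)/((2*k)) = (2*k)*(1/(2*k)) = 1)
(p(q(-13)) + 8022)*(6*4255 + 49671) = (1 + 8022)*(6*4255 + 49671) = 8023*(25530 + 49671) = 8023*75201 = 603337623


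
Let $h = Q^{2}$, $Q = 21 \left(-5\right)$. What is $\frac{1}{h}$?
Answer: $\frac{1}{11025} \approx 9.0703 \cdot 10^{-5}$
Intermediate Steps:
$Q = -105$
$h = 11025$ ($h = \left(-105\right)^{2} = 11025$)
$\frac{1}{h} = \frac{1}{11025}$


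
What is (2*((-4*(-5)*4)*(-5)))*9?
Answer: -7200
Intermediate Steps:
(2*((-4*(-5)*4)*(-5)))*9 = (2*((20*4)*(-5)))*9 = (2*(80*(-5)))*9 = (2*(-400))*9 = -800*9 = -7200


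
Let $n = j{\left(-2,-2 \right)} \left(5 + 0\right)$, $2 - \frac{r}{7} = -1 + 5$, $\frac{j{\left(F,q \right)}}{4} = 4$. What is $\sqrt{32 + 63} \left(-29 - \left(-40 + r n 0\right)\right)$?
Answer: $11 \sqrt{95} \approx 107.21$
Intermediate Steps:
$j{\left(F,q \right)} = 16$ ($j{\left(F,q \right)} = 4 \cdot 4 = 16$)
$r = -14$ ($r = 14 - 7 \left(-1 + 5\right) = 14 - 28 = -14$)
$n = 80$ ($n = 16 \left(5 + 0\right) = 16 \cdot 5 = 80$)
$\sqrt{32 + 63} \left(-29 - \left(-40 + r n 0\right)\right) = \sqrt{32 + 63} \left(-29 + \left(40 - \left(-14\right) 80 \cdot 0\right)\right) = \sqrt{95} \left(-29 + \left(40 - \left(-1120\right) 0\right)\right) = \sqrt{95} \left(-29 + \left(40 - 0\right)\right) = \sqrt{95} \left(-29 + \left(40 + 0\right)\right) = \sqrt{95} \left(-29 + 40\right) = \sqrt{95} \cdot 11 = 11 \sqrt{95}$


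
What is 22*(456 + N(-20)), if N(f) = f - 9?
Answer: 9394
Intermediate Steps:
N(f) = -9 + f
22*(456 + N(-20)) = 22*(456 + (-9 - 20)) = 22*(456 - 29) = 22*427 = 9394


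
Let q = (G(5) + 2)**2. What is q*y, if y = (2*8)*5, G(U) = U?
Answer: 3920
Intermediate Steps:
q = 49 (q = (5 + 2)**2 = 7**2 = 49)
y = 80 (y = 16*5 = 80)
q*y = 49*80 = 3920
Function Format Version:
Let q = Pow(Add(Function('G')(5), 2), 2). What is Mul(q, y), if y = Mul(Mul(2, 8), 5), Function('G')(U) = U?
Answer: 3920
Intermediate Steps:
q = 49 (q = Pow(Add(5, 2), 2) = Pow(7, 2) = 49)
y = 80 (y = Mul(16, 5) = 80)
Mul(q, y) = Mul(49, 80) = 3920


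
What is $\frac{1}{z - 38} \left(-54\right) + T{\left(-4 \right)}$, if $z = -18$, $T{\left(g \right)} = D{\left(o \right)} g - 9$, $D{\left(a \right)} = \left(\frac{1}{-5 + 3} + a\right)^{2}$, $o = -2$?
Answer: $- \frac{925}{28} \approx -33.036$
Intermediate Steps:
$D{\left(a \right)} = \left(- \frac{1}{2} + a\right)^{2}$ ($D{\left(a \right)} = \left(\frac{1}{-2} + a\right)^{2} = \left(- \frac{1}{2} + a\right)^{2}$)
$T{\left(g \right)} = -9 + \frac{25 g}{4}$ ($T{\left(g \right)} = \frac{\left(-1 + 2 \left(-2\right)\right)^{2}}{4} g - 9 = \frac{\left(-1 - 4\right)^{2}}{4} g - 9 = \frac{\left(-5\right)^{2}}{4} g - 9 = \frac{1}{4} \cdot 25 g - 9 = \frac{25 g}{4} - 9 = -9 + \frac{25 g}{4}$)
$\frac{1}{z - 38} \left(-54\right) + T{\left(-4 \right)} = \frac{1}{-18 - 38} \left(-54\right) + \left(-9 + \frac{25}{4} \left(-4\right)\right) = \frac{1}{-56} \left(-54\right) - 34 = \left(- \frac{1}{56}\right) \left(-54\right) - 34 = \frac{27}{28} - 34 = - \frac{925}{28}$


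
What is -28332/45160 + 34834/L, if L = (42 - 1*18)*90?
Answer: 18898829/1219320 ≈ 15.499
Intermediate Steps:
L = 2160 (L = (42 - 18)*90 = 24*90 = 2160)
-28332/45160 + 34834/L = -28332/45160 + 34834/2160 = -28332*1/45160 + 34834*(1/2160) = -7083/11290 + 17417/1080 = 18898829/1219320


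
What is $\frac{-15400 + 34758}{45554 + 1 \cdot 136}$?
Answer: $\frac{9679}{22845} \approx 0.42368$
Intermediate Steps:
$\frac{-15400 + 34758}{45554 + 1 \cdot 136} = \frac{19358}{45554 + 136} = \frac{19358}{45690} = 19358 \cdot \frac{1}{45690} = \frac{9679}{22845}$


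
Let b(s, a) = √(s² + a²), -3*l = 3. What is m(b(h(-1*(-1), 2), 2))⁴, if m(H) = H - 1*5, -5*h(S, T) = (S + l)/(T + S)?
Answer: 81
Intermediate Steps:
l = -1 (l = -⅓*3 = -1)
h(S, T) = -(-1 + S)/(5*(S + T)) (h(S, T) = -(S - 1)/(5*(T + S)) = -(-1 + S)/(5*(S + T)))
b(s, a) = √(a² + s²)
m(H) = -5 + H (m(H) = H - 5 = -5 + H)
m(b(h(-1*(-1), 2), 2))⁴ = (-5 + √(2² + ((1 - (-1)*(-1))/(5*(-1*(-1) + 2)))²))⁴ = (-5 + √(4 + ((1 - 1*1)/(5*(1 + 2)))²))⁴ = (-5 + √(4 + ((⅕)*(1 - 1)/3)²))⁴ = (-5 + √(4 + ((⅕)*(⅓)*0)²))⁴ = (-5 + √(4 + 0²))⁴ = (-5 + √(4 + 0))⁴ = (-5 + √4)⁴ = (-5 + 2)⁴ = (-3)⁴ = 81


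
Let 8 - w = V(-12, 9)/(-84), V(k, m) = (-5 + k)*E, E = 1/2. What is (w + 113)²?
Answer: 412536721/28224 ≈ 14617.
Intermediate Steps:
E = ½ ≈ 0.50000
V(k, m) = -5/2 + k/2 (V(k, m) = (-5 + k)*(½) = -5/2 + k/2)
w = 1327/168 (w = 8 - (-5/2 + (½)*(-12))/(-84) = 8 - (-5/2 - 6)*(-1)/84 = 8 - (-17)*(-1)/(2*84) = 8 - 1*17/168 = 8 - 17/168 = 1327/168 ≈ 7.8988)
(w + 113)² = (1327/168 + 113)² = (20311/168)² = 412536721/28224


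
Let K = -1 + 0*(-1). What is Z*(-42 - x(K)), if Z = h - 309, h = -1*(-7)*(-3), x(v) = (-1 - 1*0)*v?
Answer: 14190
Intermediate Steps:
K = -1 (K = -1 + 0 = -1)
x(v) = -v (x(v) = (-1 + 0)*v = -v)
h = -21 (h = 7*(-3) = -21)
Z = -330 (Z = -21 - 309 = -330)
Z*(-42 - x(K)) = -330*(-42 - (-1)*(-1)) = -330*(-42 - 1*1) = -330*(-42 - 1) = -330*(-43) = 14190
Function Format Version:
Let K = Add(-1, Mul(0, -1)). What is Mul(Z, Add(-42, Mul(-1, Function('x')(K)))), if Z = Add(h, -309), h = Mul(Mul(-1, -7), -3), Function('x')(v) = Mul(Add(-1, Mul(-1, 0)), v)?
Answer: 14190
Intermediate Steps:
K = -1 (K = Add(-1, 0) = -1)
Function('x')(v) = Mul(-1, v) (Function('x')(v) = Mul(Add(-1, 0), v) = Mul(-1, v))
h = -21 (h = Mul(7, -3) = -21)
Z = -330 (Z = Add(-21, -309) = -330)
Mul(Z, Add(-42, Mul(-1, Function('x')(K)))) = Mul(-330, Add(-42, Mul(-1, Mul(-1, -1)))) = Mul(-330, Add(-42, Mul(-1, 1))) = Mul(-330, Add(-42, -1)) = Mul(-330, -43) = 14190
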